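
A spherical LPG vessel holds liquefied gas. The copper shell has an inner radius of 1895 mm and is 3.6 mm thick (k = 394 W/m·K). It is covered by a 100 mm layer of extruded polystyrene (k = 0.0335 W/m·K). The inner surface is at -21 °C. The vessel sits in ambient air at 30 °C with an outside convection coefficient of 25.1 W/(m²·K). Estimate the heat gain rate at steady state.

Spherical conduction: R = (1/r_in − 1/r_out)/(4πk) per layer; series-sum.
R_copper shell = (1/1.895 − 1/1.8986)/(4π×394) = 2.021×10^-7 K/W
R_extruded polystyrene = (1/1.8986 − 1/1.9986)/(4π×0.0335) = 0.0626 K/W
R_outer film = 1/(h·4πr_o²) = 1/(25.1×4π×1.9986²) = 7.937×10^-4 K/W
R_total = 0.0634 K/W
Q = ΔT/R_total = 51/0.0634

Q ≈ 804 W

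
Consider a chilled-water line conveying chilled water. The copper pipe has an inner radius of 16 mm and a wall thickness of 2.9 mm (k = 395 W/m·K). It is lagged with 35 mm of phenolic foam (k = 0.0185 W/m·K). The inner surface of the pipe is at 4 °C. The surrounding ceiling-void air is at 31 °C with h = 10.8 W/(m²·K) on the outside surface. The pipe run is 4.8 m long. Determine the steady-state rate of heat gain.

Cylindrical conduction, so R = ln(r₂/r₁)/(2πkL) per layer, in series:
R_copper pipe wall = ln(18.9/16)/(2π×395×4.8) = 1.398×10^-5 K/W
R_phenolic foam = ln(53.9/18.9)/(2π×0.0185×4.8) = 1.878 K/W
R_outer film = 1/(h_o·2πr_oL) = 1/(10.8×2π×0.0539×4.8) = 0.05696 K/W
R_total = 1.935 K/W
Q = ΔT/R_total = 27/1.935

Q ≈ 14 W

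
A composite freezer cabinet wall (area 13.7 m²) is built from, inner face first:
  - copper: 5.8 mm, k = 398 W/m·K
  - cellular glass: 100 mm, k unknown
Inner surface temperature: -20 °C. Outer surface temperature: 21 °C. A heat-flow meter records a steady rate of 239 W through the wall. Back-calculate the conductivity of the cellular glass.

Treating each layer as a thermal resistance in series:
R_copper = L/(kA) = 0.0058/(398×13.7) = 1.064×10^-6 K/W
Sum of known resistances R_other = 1.064×10^-6 K/W
Total R = ΔT/Q = 41/239 = 0.1715 K/W
R_cellular glass = R_total − R_other = 0.1715 K/W
k = L/(R·A) = 0.1/(0.1715×13.7)

k ≈ 0.0425 W/(m·K)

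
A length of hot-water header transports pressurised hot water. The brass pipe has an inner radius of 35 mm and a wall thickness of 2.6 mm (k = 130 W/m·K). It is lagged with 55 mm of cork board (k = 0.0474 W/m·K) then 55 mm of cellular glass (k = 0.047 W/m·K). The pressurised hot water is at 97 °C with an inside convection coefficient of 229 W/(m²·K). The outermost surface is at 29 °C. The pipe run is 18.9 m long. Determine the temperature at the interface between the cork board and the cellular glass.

Treating each annulus and film as a series resistance:
R_inner film = 1/(h_i·2πr₁L) = 1/(229×2π×0.035×18.9) = 0.001051 K/W
R_brass pipe wall = ln(37.6/35)/(2π×130×18.9) = 4.642×10^-6 K/W
R_cork board = ln(92.6/37.6)/(2π×0.0474×18.9) = 0.1601 K/W
R_cellular glass = ln(147.6/92.6)/(2π×0.047×18.9) = 0.08353 K/W
R_total = 0.2447 K/W
Q = ΔT/R_total = 68/0.2447
Q = 278 W
T_interface = T_inner − Q·ΣR(inner→interface) = 97 − 278×0.1612

T ≈ 52.2 °C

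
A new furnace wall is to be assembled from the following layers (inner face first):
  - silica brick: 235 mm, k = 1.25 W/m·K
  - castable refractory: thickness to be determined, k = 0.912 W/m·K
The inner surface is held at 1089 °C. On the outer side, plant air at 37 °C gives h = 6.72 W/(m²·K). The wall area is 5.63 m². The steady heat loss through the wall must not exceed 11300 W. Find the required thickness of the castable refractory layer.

Model the wall as resistances in series:
R_silica brick = L/(kA) = 0.235/(1.25×5.63) = 0.03339 K/W
R_outer film = 1/(h_o·A) = 1/(6.72×5.63) = 0.02643 K/W
Sum of the known resistances R_other = 0.05982 K/W
Required total resistance R_tot = ΔT/Q_allow = 1052/11300 = 0.0931 K/W
R_castable refractory = R_tot − R_other = 0.03327 K/W
L = R·k·A = 0.03327×0.912×5.63

L ≈ 171 mm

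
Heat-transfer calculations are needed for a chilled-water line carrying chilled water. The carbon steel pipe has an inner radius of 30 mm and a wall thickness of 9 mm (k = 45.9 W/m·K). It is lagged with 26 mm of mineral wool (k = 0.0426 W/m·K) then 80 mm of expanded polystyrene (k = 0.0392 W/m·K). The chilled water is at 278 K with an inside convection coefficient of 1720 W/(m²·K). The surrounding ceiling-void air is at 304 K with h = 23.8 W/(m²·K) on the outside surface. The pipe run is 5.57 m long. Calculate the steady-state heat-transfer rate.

Q ≈ 27.8 W

For a radial system each layer contributes R = ln(r_out/r_in)/(2πkL); films add R = 1/(hA).
R_inner film = 1/(h_i·2πr₁L) = 1/(1720×2π×0.03×5.57) = 5.538×10^-4 K/W
R_carbon steel pipe wall = ln(39/30)/(2π×45.9×5.57) = 1.633×10^-4 K/W
R_mineral wool = ln(65/39)/(2π×0.0426×5.57) = 0.3426 K/W
R_expanded polystyrene = ln(145/65)/(2π×0.0392×5.57) = 0.5848 K/W
R_outer film = 1/(h_o·2πr_oL) = 1/(23.8×2π×0.145×5.57) = 0.00828 K/W
R_total = 0.9365 K/W
Q = ΔT/R_total = 26/0.9365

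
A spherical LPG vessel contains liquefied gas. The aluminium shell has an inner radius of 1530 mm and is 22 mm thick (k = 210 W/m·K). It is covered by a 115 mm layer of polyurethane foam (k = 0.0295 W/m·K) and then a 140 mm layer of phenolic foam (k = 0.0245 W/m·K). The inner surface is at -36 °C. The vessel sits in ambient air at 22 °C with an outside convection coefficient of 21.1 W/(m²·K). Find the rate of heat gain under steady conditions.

Q ≈ 213 W

Spherical conduction: R = (1/r_in − 1/r_out)/(4πk) per layer; series-sum.
R_aluminium shell = (1/1.53 − 1/1.552)/(4π×210) = 3.511×10^-6 K/W
R_polyurethane foam = (1/1.552 − 1/1.667)/(4π×0.0295) = 0.1199 K/W
R_phenolic foam = (1/1.667 − 1/1.807)/(4π×0.0245) = 0.151 K/W
R_outer film = 1/(h·4πr_o²) = 1/(21.1×4π×1.807²) = 0.001155 K/W
R_total = 0.272 K/W
Q = ΔT/R_total = 58/0.272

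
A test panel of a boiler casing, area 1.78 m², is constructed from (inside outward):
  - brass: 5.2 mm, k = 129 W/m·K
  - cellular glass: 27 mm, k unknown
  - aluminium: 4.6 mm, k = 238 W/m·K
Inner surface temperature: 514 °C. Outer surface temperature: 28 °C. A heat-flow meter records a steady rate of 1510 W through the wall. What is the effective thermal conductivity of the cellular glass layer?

k ≈ 0.0471 W/(m·K)

Model the wall as resistances in series:
R_brass = L/(kA) = 0.0052/(129×1.78) = 2.265×10^-5 K/W
R_aluminium = L/(kA) = 0.0046/(238×1.78) = 1.086×10^-5 K/W
Sum of known resistances R_other = 3.35×10^-5 K/W
Total R = ΔT/Q = 486/1510 = 0.3219 K/W
R_cellular glass = R_total − R_other = 0.3218 K/W
k = L/(R·A) = 0.027/(0.3218×1.78)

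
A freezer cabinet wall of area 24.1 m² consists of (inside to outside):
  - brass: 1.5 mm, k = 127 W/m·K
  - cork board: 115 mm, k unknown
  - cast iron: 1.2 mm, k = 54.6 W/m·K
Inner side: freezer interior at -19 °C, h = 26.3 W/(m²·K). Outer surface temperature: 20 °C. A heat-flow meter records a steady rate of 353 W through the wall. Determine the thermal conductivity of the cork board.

Series thermal resistances:
R_inner film = 1/(h_i·A) = 1/(26.3×24.1) = 0.001578 K/W
R_brass = L/(kA) = 0.0015/(127×24.1) = 4.901×10^-7 K/W
R_cast iron = L/(kA) = 0.0012/(54.6×24.1) = 9.12×10^-7 K/W
Sum of known resistances R_other = 0.001579 K/W
Total R = ΔT/Q = 39/353 = 0.1105 K/W
R_cork board = R_total − R_other = 0.1089 K/W
k = L/(R·A) = 0.115/(0.1089×24.1)

k ≈ 0.0438 W/(m·K)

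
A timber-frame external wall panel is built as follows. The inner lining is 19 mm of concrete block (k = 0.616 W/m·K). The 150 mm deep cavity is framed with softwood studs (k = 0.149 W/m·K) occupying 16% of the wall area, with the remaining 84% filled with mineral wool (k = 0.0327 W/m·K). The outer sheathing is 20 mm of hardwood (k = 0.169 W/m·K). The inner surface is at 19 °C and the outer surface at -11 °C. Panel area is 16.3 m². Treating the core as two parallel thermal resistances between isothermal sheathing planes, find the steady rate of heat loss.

Sheathing layers in series; stud and cavity paths in parallel between them.
R_inner = 0.019/(0.616×16.3) = 0.001892 K/W
R_stud  = 0.15/(0.149×0.16×16.3) = 0.386 K/W
R_cav   = 0.15/(0.0327×0.84×16.3) = 0.335 K/W
1/R_core = 1/R_stud + 1/R_cav → R_core = 0.1794 K/W
R_outer = 0.02/(0.169×16.3) = 0.00726 K/W
R_total = 0.1885 K/W
Q = ΔT/R_total = 30/0.1885

Q ≈ 159 W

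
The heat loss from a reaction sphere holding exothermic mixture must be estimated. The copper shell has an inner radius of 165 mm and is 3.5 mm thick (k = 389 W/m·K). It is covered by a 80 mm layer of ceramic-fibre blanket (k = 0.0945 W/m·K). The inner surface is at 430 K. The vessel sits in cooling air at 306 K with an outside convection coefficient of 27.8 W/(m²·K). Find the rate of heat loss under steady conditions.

Each spherical layer contributes R = (1/r_i − 1/r_o)/(4πk):
R_copper shell = (1/0.165 − 1/0.1685)/(4π×389) = 2.575×10^-5 K/W
R_ceramic-fibre blanket = (1/0.1685 − 1/0.2485)/(4π×0.0945) = 1.609 K/W
R_outer film = 1/(h·4πr_o²) = 1/(27.8×4π×0.2485²) = 0.04635 K/W
R_total = 1.655 K/W
Q = ΔT/R_total = 124/1.655

Q ≈ 74.9 W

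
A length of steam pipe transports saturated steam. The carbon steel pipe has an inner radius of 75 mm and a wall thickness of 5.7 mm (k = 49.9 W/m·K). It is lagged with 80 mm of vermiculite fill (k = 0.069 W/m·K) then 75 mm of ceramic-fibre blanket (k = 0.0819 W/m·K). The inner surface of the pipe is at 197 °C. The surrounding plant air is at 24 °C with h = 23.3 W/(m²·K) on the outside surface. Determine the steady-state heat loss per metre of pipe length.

Radial resistances (cylindrical: R_cond = ln(r_o/r_i)/(2πkL), R_conv = 1/(h·2πrL)):
R_carbon steel pipe wall = ln(80.7/75)/(2π×49.9×1) = 2.336×10^-4 K/W
R_vermiculite fill = ln(160.7/80.7)/(2π×0.069×1) = 1.589 K/W
R_ceramic-fibre blanket = ln(235.7/160.7)/(2π×0.0819×1) = 0.7443 K/W
R_outer film = 1/(h_o·2πr_oL) = 1/(23.3×2π×0.2357×1) = 0.02898 K/W
R_total = 2.362 K/W
Q = ΔT/R_total = 173/2.362

q′ ≈ 73.2 W/m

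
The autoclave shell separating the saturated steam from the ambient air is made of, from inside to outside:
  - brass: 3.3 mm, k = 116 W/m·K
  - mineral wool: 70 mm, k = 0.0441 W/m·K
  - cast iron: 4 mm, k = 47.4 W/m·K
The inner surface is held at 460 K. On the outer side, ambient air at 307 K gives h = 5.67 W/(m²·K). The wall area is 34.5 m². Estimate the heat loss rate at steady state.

Treating each layer as a thermal resistance in series:
R_brass = L/(kA) = 0.0033/(116×34.5) = 8.246×10^-7 K/W
R_mineral wool = L/(kA) = 0.07/(0.0441×34.5) = 0.04601 K/W
R_cast iron = L/(kA) = 0.004/(47.4×34.5) = 2.446×10^-6 K/W
R_outer film = 1/(h_o·A) = 1/(5.67×34.5) = 0.005112 K/W
R_total = 0.05112 K/W
Q = ΔT / R_total = 153 / 0.05112

Q ≈ 2990 W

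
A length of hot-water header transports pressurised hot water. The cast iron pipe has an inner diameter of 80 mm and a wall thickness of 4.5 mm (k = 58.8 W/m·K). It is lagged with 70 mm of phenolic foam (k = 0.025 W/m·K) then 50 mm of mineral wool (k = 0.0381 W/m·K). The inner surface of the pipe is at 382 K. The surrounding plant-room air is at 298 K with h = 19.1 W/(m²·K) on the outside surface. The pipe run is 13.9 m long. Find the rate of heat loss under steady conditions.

Radial resistances (cylindrical: R_cond = ln(r_o/r_i)/(2πkL), R_conv = 1/(h·2πrL)):
R_cast iron pipe wall = ln(44.5/40)/(2π×58.8×13.9) = 2.076×10^-5 K/W
R_phenolic foam = ln(114.5/44.5)/(2π×0.025×13.9) = 0.4328 K/W
R_mineral wool = ln(164.5/114.5)/(2π×0.0381×13.9) = 0.1089 K/W
R_outer film = 1/(h_o·2πr_oL) = 1/(19.1×2π×0.1645×13.9) = 0.003644 K/W
R_total = 0.5454 K/W
Q = ΔT/R_total = 84/0.5454

Q ≈ 154 W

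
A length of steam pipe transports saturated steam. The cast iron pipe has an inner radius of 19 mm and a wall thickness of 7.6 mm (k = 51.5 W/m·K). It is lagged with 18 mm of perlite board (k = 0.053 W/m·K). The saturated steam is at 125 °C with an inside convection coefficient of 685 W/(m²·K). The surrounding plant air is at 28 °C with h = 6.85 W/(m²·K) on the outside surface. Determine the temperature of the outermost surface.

Cylindrical conduction, so R = ln(r₂/r₁)/(2πkL) per layer, in series:
R_inner film = 1/(h_i·2πr₁L) = 1/(685×2π×0.019×1) = 0.01223 K/W
R_cast iron pipe wall = ln(26.6/19)/(2π×51.5×1) = 0.00104 K/W
R_perlite board = ln(44.6/26.6)/(2π×0.053×1) = 1.552 K/W
R_outer film = 1/(h_o·2πr_oL) = 1/(6.85×2π×0.0446×1) = 0.5209 K/W
R_total = 2.086 K/W
Q = ΔT/R_total = 97/2.086
Q = 46.5 W/m
T_interface = T_inner − Q·ΣR(inner→interface) = 125 − 46.5×1.565

T ≈ 52.2 °C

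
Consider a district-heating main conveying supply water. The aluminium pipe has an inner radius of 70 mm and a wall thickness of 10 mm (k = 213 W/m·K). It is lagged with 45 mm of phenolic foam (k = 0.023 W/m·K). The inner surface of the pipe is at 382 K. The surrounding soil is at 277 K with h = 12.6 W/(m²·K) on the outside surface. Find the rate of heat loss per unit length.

q′ ≈ 32.9 W/m

For a radial system each layer contributes R = ln(r_out/r_in)/(2πkL); films add R = 1/(hA).
R_aluminium pipe wall = ln(80/70)/(2π×213×1) = 9.978×10^-5 K/W
R_phenolic foam = ln(125/80)/(2π×0.023×1) = 3.088 K/W
R_outer film = 1/(h_o·2πr_oL) = 1/(12.6×2π×0.125×1) = 0.1011 K/W
R_total = 3.189 K/W
Q = ΔT/R_total = 105/3.189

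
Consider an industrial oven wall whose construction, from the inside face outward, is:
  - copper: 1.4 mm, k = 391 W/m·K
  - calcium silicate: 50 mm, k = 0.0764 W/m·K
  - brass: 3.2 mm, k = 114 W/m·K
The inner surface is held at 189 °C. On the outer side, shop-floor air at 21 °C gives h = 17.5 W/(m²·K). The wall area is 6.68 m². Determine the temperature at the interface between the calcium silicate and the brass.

T ≈ 34.5 °C

Model the wall as resistances in series:
R_copper = L/(kA) = 0.0014/(391×6.68) = 5.36×10^-7 K/W
R_calcium silicate = L/(kA) = 0.05/(0.0764×6.68) = 0.09797 K/W
R_brass = L/(kA) = 0.0032/(114×6.68) = 4.202×10^-6 K/W
R_outer film = 1/(h_o·A) = 1/(17.5×6.68) = 0.008554 K/W
R_total = 0.1065 K/W;  Q = ΔT/R_total = 168/0.1065 = 1577 W
T_interface = T_inner − Q·ΣR(inner→interface) = 189 − 1580×0.09797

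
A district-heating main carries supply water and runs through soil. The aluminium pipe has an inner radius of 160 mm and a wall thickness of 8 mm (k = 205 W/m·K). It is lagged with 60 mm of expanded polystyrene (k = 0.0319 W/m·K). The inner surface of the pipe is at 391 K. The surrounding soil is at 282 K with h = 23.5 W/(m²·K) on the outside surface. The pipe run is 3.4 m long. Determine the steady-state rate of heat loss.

Per-layer cylindrical resistances, series-summed:
R_aluminium pipe wall = ln(168/160)/(2π×205×3.4) = 1.114×10^-5 K/W
R_expanded polystyrene = ln(228/168)/(2π×0.0319×3.4) = 0.4481 K/W
R_outer film = 1/(h_o·2πr_oL) = 1/(23.5×2π×0.228×3.4) = 0.008737 K/W
R_total = 0.4569 K/W
Q = ΔT/R_total = 109/0.4569

Q ≈ 239 W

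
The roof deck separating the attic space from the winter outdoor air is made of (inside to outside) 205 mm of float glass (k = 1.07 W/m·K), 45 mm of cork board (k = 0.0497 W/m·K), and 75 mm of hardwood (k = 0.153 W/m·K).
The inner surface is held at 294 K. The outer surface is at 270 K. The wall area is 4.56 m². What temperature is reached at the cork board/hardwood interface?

T ≈ 277 K

Thermal resistances in series:
R_float glass = L/(kA) = 0.205/(1.07×4.56) = 0.04202 K/W
R_cork board = L/(kA) = 0.045/(0.0497×4.56) = 0.1986 K/W
R_hardwood = L/(kA) = 0.075/(0.153×4.56) = 0.1075 K/W
R_total = 0.3481 K/W;  Q = ΔT/R_total = 24/0.3481 = 68.95 W
T_interface = T_inner − Q·ΣR(inner→interface) = 294 − 69×0.2406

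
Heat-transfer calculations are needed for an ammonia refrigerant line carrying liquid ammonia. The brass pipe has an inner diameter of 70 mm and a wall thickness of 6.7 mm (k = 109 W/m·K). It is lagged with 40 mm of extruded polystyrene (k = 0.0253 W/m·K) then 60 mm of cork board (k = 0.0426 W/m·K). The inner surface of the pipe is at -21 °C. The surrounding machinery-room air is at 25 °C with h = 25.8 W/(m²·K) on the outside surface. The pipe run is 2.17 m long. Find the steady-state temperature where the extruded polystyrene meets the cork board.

Radial resistances (cylindrical: R_cond = ln(r_o/r_i)/(2πkL), R_conv = 1/(h·2πrL)):
R_brass pipe wall = ln(41.7/35)/(2π×109×2.17) = 1.179×10^-4 K/W
R_extruded polystyrene = ln(81.7/41.7)/(2π×0.0253×2.17) = 1.95 K/W
R_cork board = ln(141.7/81.7)/(2π×0.0426×2.17) = 0.9481 K/W
R_outer film = 1/(h_o·2πr_oL) = 1/(25.8×2π×0.1417×2.17) = 0.02006 K/W
R_total = 2.918 K/W
Q = ΔT/R_total = 46/2.918
Q = 15.8 W
T_interface = T_inner + Q·ΣR(inner→interface) = -21 + 15.8×1.95

T ≈ 9.74 °C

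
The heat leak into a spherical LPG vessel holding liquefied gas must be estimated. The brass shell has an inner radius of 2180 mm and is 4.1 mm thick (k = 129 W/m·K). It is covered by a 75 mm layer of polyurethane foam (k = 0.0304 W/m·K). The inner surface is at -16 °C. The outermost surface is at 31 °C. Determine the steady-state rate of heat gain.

Spherical conduction: R = (1/r_in − 1/r_out)/(4πk) per layer; series-sum.
R_brass shell = (1/2.18 − 1/2.1841)/(4π×129) = 5.312×10^-7 K/W
R_polyurethane foam = (1/2.1841 − 1/2.2591)/(4π×0.0304) = 0.03979 K/W
R_total = 0.03979 K/W
Q = ΔT/R_total = 47/0.03979

Q ≈ 1180 W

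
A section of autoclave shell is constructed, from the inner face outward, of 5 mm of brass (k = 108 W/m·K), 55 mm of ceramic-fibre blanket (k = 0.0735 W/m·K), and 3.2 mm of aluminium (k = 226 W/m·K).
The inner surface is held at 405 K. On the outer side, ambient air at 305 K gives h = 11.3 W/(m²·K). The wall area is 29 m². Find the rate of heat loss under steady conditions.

Thermal resistances in series:
R_brass = L/(kA) = 0.005/(108×29) = 1.596×10^-6 K/W
R_ceramic-fibre blanket = L/(kA) = 0.055/(0.0735×29) = 0.0258 K/W
R_aluminium = L/(kA) = 0.0032/(226×29) = 4.883×10^-7 K/W
R_outer film = 1/(h_o·A) = 1/(11.3×29) = 0.003052 K/W
R_total = 0.02886 K/W
Q = ΔT / R_total = 100 / 0.02886

Q ≈ 3470 W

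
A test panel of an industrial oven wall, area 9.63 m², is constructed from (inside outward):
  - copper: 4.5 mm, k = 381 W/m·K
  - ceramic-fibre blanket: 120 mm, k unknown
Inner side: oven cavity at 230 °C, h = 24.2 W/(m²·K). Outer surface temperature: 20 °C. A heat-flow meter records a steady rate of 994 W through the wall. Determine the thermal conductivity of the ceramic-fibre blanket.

Series thermal resistances:
R_inner film = 1/(h_i·A) = 1/(24.2×9.63) = 0.004291 K/W
R_copper = L/(kA) = 0.0045/(381×9.63) = 1.226×10^-6 K/W
Sum of known resistances R_other = 0.004292 K/W
Total R = ΔT/Q = 210/994 = 0.2113 K/W
R_ceramic-fibre blanket = R_total − R_other = 0.207 K/W
k = L/(R·A) = 0.12/(0.207×9.63)

k ≈ 0.0602 W/(m·K)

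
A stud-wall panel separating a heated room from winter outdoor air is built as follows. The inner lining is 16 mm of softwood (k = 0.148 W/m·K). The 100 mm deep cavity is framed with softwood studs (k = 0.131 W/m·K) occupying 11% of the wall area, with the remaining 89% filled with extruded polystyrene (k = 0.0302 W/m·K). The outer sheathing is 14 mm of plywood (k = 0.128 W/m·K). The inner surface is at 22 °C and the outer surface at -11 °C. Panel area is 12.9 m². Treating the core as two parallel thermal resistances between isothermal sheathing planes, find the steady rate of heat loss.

Q ≈ 161 W

Sheathing layers in series; stud and cavity paths in parallel between them.
R_inner = 0.016/(0.148×12.9) = 0.00838 K/W
R_stud  = 0.1/(0.131×0.11×12.9) = 0.538 K/W
R_cav   = 0.1/(0.0302×0.89×12.9) = 0.2884 K/W
1/R_core = 1/R_stud + 1/R_cav → R_core = 0.1878 K/W
R_outer = 0.014/(0.128×12.9) = 0.008479 K/W
R_total = 0.2046 K/W
Q = ΔT/R_total = 33/0.2046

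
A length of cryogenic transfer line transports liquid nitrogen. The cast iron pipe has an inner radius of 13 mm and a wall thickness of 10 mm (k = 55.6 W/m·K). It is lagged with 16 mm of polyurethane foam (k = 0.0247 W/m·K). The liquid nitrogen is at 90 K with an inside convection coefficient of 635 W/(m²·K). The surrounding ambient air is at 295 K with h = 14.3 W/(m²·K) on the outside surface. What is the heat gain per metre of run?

q′ ≈ 55.3 W/m

Radial resistances (cylindrical: R_cond = ln(r_o/r_i)/(2πkL), R_conv = 1/(h·2πrL)):
R_inner film = 1/(h_i·2πr₁L) = 1/(635×2π×0.013×1) = 0.01928 K/W
R_cast iron pipe wall = ln(23/13)/(2π×55.6×1) = 0.001633 K/W
R_polyurethane foam = ln(39/23)/(2π×0.0247×1) = 3.403 K/W
R_outer film = 1/(h_o·2πr_oL) = 1/(14.3×2π×0.039×1) = 0.2854 K/W
R_total = 3.709 K/W
Q = ΔT/R_total = 205/3.709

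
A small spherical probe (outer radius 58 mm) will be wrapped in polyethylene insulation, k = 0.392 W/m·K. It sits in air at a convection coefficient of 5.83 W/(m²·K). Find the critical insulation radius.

For a sphere r_cr = 2k/h = 2×0.392/5.83
r_cr = 134 mm; since the bare radius (58 mm) is below r_cr, adding a thin layer of insulation will *increase* heat loss.

r_cr ≈ 134 mm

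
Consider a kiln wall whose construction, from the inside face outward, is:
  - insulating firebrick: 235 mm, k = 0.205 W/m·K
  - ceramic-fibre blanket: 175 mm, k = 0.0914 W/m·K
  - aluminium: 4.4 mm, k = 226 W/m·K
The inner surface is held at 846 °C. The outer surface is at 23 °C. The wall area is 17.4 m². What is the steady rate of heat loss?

Q ≈ 4680 W

Series thermal resistances:
R_insulating firebrick = L/(kA) = 0.235/(0.205×17.4) = 0.06588 K/W
R_ceramic-fibre blanket = L/(kA) = 0.175/(0.0914×17.4) = 0.11 K/W
R_aluminium = L/(kA) = 0.0044/(226×17.4) = 1.119×10^-6 K/W
R_total = 0.1759 K/W
Q = ΔT / R_total = 823 / 0.1759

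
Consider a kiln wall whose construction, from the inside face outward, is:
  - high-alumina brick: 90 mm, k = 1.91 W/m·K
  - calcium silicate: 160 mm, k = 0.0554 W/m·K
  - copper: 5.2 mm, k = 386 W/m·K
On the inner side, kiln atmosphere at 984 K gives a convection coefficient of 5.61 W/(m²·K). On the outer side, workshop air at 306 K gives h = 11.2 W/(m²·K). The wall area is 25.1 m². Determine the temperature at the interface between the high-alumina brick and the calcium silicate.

T ≈ 936 K

Treating each layer as a thermal resistance in series:
R_inner film = 1/(h_i·A) = 1/(5.61×25.1) = 0.007102 K/W
R_high-alumina brick = L/(kA) = 0.09/(1.91×25.1) = 0.001877 K/W
R_calcium silicate = L/(kA) = 0.16/(0.0554×25.1) = 0.1151 K/W
R_copper = L/(kA) = 0.0052/(386×25.1) = 5.367×10^-7 K/W
R_outer film = 1/(h_o·A) = 1/(11.2×25.1) = 0.003557 K/W
R_total = 0.1276 K/W;  Q = ΔT/R_total = 678/0.1276 = 5313 W
T_interface = T_inner − Q·ΣR(inner→interface) = 984 − 5310×0.008979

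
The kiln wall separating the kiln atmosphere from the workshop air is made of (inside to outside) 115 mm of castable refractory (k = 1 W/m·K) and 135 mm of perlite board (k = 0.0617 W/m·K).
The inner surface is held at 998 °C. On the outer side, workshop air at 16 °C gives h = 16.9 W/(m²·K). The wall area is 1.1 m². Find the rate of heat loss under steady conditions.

Thermal resistances in series:
R_castable refractory = L/(kA) = 0.115/(1×1.1) = 0.1045 K/W
R_perlite board = L/(kA) = 0.135/(0.0617×1.1) = 1.989 K/W
R_outer film = 1/(h_o·A) = 1/(16.9×1.1) = 0.05379 K/W
R_total = 2.147 K/W
Q = ΔT / R_total = 982 / 2.147

Q ≈ 457 W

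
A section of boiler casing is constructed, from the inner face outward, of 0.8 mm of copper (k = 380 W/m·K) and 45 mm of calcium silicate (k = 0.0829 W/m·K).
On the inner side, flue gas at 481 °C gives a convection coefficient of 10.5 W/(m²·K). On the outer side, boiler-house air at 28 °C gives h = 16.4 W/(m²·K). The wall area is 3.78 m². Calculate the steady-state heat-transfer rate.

Model the wall as resistances in series:
R_inner film = 1/(h_i·A) = 1/(10.5×3.78) = 0.0252 K/W
R_copper = L/(kA) = 0.0008/(380×3.78) = 5.569×10^-7 K/W
R_calcium silicate = L/(kA) = 0.045/(0.0829×3.78) = 0.1436 K/W
R_outer film = 1/(h_o·A) = 1/(16.4×3.78) = 0.01613 K/W
R_total = 0.1849 K/W
Q = ΔT / R_total = 453 / 0.1849

Q ≈ 2450 W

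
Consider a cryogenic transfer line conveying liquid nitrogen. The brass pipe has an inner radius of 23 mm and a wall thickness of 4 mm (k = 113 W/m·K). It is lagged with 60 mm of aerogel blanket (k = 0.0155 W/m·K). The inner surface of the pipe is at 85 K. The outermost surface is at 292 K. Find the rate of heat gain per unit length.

Radial resistances (cylindrical: R_cond = ln(r_o/r_i)/(2πkL), R_conv = 1/(h·2πrL)):
R_brass pipe wall = ln(27/23)/(2π×113×1) = 2.258×10^-4 K/W
R_aerogel blanket = ln(87/27)/(2π×0.0155×1) = 12.01 K/W
R_total = 12.01 K/W
Q = ΔT/R_total = 207/12.01

q′ ≈ 17.2 W/m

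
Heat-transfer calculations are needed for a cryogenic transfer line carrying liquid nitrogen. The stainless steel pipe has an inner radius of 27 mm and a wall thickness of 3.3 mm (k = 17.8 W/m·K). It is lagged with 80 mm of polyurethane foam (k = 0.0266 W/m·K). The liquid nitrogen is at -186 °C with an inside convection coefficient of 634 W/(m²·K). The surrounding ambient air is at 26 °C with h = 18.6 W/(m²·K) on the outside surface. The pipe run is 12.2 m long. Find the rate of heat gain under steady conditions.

Q ≈ 331 W

Treating each annulus and film as a series resistance:
R_inner film = 1/(h_i·2πr₁L) = 1/(634×2π×0.027×12.2) = 7.621×10^-4 K/W
R_stainless steel pipe wall = ln(30.3/27)/(2π×17.8×12.2) = 8.451×10^-5 K/W
R_polyurethane foam = ln(110.3/30.3)/(2π×0.0266×12.2) = 0.6337 K/W
R_outer film = 1/(h_o·2πr_oL) = 1/(18.6×2π×0.1103×12.2) = 0.006359 K/W
R_total = 0.6409 K/W
Q = ΔT/R_total = 212/0.6409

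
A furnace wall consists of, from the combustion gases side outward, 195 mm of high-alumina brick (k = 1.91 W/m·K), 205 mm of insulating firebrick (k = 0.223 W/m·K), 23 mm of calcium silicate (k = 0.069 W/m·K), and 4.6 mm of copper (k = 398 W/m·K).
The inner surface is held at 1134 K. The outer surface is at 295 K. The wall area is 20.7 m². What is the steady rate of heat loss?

Treating each layer as a thermal resistance in series:
R_high-alumina brick = L/(kA) = 0.195/(1.91×20.7) = 0.004932 K/W
R_insulating firebrick = L/(kA) = 0.205/(0.223×20.7) = 0.04441 K/W
R_calcium silicate = L/(kA) = 0.023/(0.069×20.7) = 0.0161 K/W
R_copper = L/(kA) = 0.0046/(398×20.7) = 5.583×10^-7 K/W
R_total = 0.06545 K/W
Q = ΔT / R_total = 839 / 0.06545

Q ≈ 12800 W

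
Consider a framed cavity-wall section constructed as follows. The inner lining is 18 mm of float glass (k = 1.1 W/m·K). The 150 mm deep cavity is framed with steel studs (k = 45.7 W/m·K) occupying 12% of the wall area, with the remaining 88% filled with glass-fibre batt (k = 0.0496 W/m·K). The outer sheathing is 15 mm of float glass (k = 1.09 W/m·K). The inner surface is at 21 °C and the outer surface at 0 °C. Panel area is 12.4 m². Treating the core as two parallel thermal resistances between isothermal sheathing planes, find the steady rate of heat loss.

Q ≈ 4550 W

Sheathing layers in series; stud and cavity paths in parallel between them.
R_inner = 0.018/(1.1×12.4) = 0.00132 K/W
R_stud  = 0.15/(45.7×0.12×12.4) = 0.002206 K/W
R_cav   = 0.15/(0.0496×0.88×12.4) = 0.2771 K/W
1/R_core = 1/R_stud + 1/R_cav → R_core = 0.002188 K/W
R_outer = 0.015/(1.09×12.4) = 0.00111 K/W
R_total = 0.004618 K/W
Q = ΔT/R_total = 21/0.004618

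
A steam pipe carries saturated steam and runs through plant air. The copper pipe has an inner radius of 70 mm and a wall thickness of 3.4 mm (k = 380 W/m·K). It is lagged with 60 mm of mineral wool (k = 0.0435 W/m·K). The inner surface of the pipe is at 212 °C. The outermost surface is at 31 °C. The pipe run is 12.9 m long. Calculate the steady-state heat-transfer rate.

Treating each annulus and film as a series resistance:
R_copper pipe wall = ln(73.4/70)/(2π×380×12.9) = 1.54×10^-6 K/W
R_mineral wool = ln(133.4/73.4)/(2π×0.0435×12.9) = 0.1694 K/W
R_total = 0.1694 K/W
Q = ΔT/R_total = 181/0.1694

Q ≈ 1070 W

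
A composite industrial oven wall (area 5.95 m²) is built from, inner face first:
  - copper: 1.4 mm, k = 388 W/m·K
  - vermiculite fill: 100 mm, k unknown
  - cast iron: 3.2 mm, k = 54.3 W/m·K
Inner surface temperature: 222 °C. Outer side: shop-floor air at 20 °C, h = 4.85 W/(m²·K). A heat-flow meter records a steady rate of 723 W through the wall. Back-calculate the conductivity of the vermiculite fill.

k ≈ 0.0687 W/(m·K)

Thermal resistances in series:
R_copper = L/(kA) = 0.0014/(388×5.95) = 6.064×10^-7 K/W
R_cast iron = L/(kA) = 0.0032/(54.3×5.95) = 9.905×10^-6 K/W
R_outer film = 1/(h_o·A) = 1/(4.85×5.95) = 0.03465 K/W
Sum of known resistances R_other = 0.03466 K/W
Total R = ΔT/Q = 202/723 = 0.2794 K/W
R_vermiculite fill = R_total − R_other = 0.2447 K/W
k = L/(R·A) = 0.1/(0.2447×5.95)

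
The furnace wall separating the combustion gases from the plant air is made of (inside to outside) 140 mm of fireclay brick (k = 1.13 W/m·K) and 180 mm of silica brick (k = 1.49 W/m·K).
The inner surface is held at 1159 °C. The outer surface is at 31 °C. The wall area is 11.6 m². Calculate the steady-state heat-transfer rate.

Q ≈ 53500 W

Thermal resistances in series:
R_fireclay brick = L/(kA) = 0.14/(1.13×11.6) = 0.01068 K/W
R_silica brick = L/(kA) = 0.18/(1.49×11.6) = 0.01041 K/W
R_total = 0.02109 K/W
Q = ΔT / R_total = 1128 / 0.02109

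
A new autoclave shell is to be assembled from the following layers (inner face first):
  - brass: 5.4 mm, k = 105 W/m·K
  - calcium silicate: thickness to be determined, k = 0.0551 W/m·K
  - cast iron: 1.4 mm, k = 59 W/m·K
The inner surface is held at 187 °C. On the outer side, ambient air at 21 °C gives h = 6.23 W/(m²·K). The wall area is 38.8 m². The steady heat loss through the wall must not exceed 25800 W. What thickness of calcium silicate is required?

L ≈ 4.91 mm

Model the wall as resistances in series:
R_brass = L/(kA) = 0.0054/(105×38.8) = 1.325×10^-6 K/W
R_cast iron = L/(kA) = 0.0014/(59×38.8) = 6.116×10^-7 K/W
R_outer film = 1/(h_o·A) = 1/(6.23×38.8) = 0.004137 K/W
Sum of the known resistances R_other = 0.004139 K/W
Required total resistance R_tot = ΔT/Q_allow = 166/25800 = 0.006434 K/W
R_calcium silicate = R_tot − R_other = 0.002295 K/W
L = R·k·A = 0.002295×0.0551×38.8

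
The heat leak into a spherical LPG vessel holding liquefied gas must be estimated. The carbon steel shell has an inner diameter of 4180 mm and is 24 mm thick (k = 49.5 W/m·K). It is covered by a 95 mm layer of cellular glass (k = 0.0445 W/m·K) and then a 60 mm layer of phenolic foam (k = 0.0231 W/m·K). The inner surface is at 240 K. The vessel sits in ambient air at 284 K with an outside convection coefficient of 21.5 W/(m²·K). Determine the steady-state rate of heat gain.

Radial (spherical) resistances in series:
R_carbon steel shell = (1/2.09 − 1/2.114)/(4π×49.5) = 8.733×10^-6 K/W
R_cellular glass = (1/2.114 − 1/2.209)/(4π×0.0445) = 0.03638 K/W
R_phenolic foam = (1/2.209 − 1/2.269)/(4π×0.0231) = 0.04124 K/W
R_outer film = 1/(h·4πr_o²) = 1/(21.5×4π×2.269²) = 7.189×10^-4 K/W
R_total = 0.07834 K/W
Q = ΔT/R_total = 44/0.07834

Q ≈ 562 W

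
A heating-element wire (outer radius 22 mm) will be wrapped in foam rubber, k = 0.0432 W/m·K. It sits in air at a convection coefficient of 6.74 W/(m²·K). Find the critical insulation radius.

r_cr ≈ 6.41 mm

For a cylinder r_cr = k/h = 0.0432/6.74
r_cr = 6.41 mm; since the bare radius (22 mm) is above r_cr, any added insulation will reduce heat loss.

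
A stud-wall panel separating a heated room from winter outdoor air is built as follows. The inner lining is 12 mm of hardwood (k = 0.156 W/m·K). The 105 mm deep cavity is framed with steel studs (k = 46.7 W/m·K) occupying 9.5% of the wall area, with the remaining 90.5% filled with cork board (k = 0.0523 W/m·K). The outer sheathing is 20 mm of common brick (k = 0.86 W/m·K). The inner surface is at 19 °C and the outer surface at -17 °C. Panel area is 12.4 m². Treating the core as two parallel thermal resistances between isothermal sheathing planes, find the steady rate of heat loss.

Q ≈ 3610 W

Sheathing layers in series; stud and cavity paths in parallel between them.
R_inner = 0.012/(0.156×12.4) = 0.006203 K/W
R_stud  = 0.105/(46.7×0.095×12.4) = 0.001909 K/W
R_cav   = 0.105/(0.0523×0.905×12.4) = 0.1789 K/W
1/R_core = 1/R_stud + 1/R_cav → R_core = 0.001889 K/W
R_outer = 0.02/(0.86×12.4) = 0.001875 K/W
R_total = 0.009967 K/W
Q = ΔT/R_total = 36/0.009967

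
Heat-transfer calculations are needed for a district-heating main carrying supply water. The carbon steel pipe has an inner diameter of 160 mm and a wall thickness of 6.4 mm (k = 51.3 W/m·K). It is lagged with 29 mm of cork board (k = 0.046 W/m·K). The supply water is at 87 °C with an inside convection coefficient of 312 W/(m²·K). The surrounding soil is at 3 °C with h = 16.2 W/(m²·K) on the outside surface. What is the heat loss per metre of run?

q′ ≈ 76.8 W/m

Radial resistances (cylindrical: R_cond = ln(r_o/r_i)/(2πkL), R_conv = 1/(h·2πrL)):
R_inner film = 1/(h_i·2πr₁L) = 1/(312×2π×0.08×1) = 0.006376 K/W
R_carbon steel pipe wall = ln(86.4/80)/(2π×51.3×1) = 2.388×10^-4 K/W
R_cork board = ln(115.4/86.4)/(2π×0.046×1) = 1.001 K/W
R_outer film = 1/(h_o·2πr_oL) = 1/(16.2×2π×0.1154×1) = 0.08513 K/W
R_total = 1.093 K/W
Q = ΔT/R_total = 84/1.093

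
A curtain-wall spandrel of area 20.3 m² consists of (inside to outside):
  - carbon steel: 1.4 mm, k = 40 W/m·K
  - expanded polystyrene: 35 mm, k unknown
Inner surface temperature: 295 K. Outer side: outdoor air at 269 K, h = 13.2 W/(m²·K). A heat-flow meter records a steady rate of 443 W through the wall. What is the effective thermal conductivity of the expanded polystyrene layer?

Series thermal resistances:
R_carbon steel = L/(kA) = 0.0014/(40×20.3) = 1.724×10^-6 K/W
R_outer film = 1/(h_o·A) = 1/(13.2×20.3) = 0.003732 K/W
Sum of known resistances R_other = 0.003734 K/W
Total R = ΔT/Q = 26/443 = 0.05869 K/W
R_expanded polystyrene = R_total − R_other = 0.05496 K/W
k = L/(R·A) = 0.035/(0.05496×20.3)

k ≈ 0.0314 W/(m·K)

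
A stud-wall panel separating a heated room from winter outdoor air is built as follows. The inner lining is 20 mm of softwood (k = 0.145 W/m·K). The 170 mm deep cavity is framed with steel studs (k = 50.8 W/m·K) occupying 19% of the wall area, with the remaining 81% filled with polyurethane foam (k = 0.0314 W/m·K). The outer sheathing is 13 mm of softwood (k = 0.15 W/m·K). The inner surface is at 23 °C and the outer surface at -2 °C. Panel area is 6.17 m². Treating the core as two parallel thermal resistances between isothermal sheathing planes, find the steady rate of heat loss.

Q ≈ 637 W

Sheathing layers in series; stud and cavity paths in parallel between them.
R_inner = 0.02/(0.145×6.17) = 0.02236 K/W
R_stud  = 0.17/(50.8×0.19×6.17) = 0.002855 K/W
R_cav   = 0.17/(0.0314×0.81×6.17) = 1.083 K/W
1/R_core = 1/R_stud + 1/R_cav → R_core = 0.002847 K/W
R_outer = 0.013/(0.15×6.17) = 0.01405 K/W
R_total = 0.03925 K/W
Q = ΔT/R_total = 25/0.03925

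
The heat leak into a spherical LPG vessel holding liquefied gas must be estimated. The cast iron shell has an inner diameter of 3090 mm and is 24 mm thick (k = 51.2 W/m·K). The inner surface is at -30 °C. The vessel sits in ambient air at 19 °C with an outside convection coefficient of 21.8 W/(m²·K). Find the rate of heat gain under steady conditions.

Radial (spherical) resistances in series:
R_cast iron shell = (1/1.545 − 1/1.569)/(4π×51.2) = 1.539×10^-5 K/W
R_outer film = 1/(h·4πr_o²) = 1/(21.8×4π×1.569²) = 0.001483 K/W
R_total = 0.001498 K/W
Q = ΔT/R_total = 49/0.001498

Q ≈ 32700 W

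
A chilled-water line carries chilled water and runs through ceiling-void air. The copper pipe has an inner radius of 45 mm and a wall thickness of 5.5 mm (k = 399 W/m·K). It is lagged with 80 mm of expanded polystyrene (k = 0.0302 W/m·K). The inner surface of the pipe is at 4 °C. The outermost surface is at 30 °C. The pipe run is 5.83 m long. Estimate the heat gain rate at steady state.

Q ≈ 30.3 W

Treating each annulus and film as a series resistance:
R_copper pipe wall = ln(50.5/45)/(2π×399×5.83) = 7.889×10^-6 K/W
R_expanded polystyrene = ln(130.5/50.5)/(2π×0.0302×5.83) = 0.8582 K/W
R_total = 0.8582 K/W
Q = ΔT/R_total = 26/0.8582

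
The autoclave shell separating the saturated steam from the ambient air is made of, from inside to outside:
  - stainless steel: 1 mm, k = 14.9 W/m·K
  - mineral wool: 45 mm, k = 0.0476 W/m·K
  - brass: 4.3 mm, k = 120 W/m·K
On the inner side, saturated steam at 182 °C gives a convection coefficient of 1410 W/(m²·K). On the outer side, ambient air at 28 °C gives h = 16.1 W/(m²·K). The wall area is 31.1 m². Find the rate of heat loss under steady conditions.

Treating each layer as a thermal resistance in series:
R_inner film = 1/(h_i·A) = 1/(1410×31.1) = 2.28×10^-5 K/W
R_stainless steel = L/(kA) = 0.001/(14.9×31.1) = 2.158×10^-6 K/W
R_mineral wool = L/(kA) = 0.045/(0.0476×31.1) = 0.0304 K/W
R_brass = L/(kA) = 0.0043/(120×31.1) = 1.152×10^-6 K/W
R_outer film = 1/(h_o·A) = 1/(16.1×31.1) = 0.001997 K/W
R_total = 0.03242 K/W
Q = ΔT / R_total = 154 / 0.03242

Q ≈ 4750 W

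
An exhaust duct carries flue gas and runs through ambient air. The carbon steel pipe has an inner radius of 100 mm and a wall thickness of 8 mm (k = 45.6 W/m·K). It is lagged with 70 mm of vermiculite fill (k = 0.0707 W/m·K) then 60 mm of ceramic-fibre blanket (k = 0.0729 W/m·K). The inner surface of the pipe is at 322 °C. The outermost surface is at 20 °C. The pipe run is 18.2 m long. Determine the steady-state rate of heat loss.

For a radial system each layer contributes R = ln(r_out/r_in)/(2πkL); films add R = 1/(hA).
R_carbon steel pipe wall = ln(108/100)/(2π×45.6×18.2) = 1.476×10^-5 K/W
R_vermiculite fill = ln(178/108)/(2π×0.0707×18.2) = 0.0618 K/W
R_ceramic-fibre blanket = ln(238/178)/(2π×0.0729×18.2) = 0.03485 K/W
R_total = 0.09666 K/W
Q = ΔT/R_total = 302/0.09666

Q ≈ 3120 W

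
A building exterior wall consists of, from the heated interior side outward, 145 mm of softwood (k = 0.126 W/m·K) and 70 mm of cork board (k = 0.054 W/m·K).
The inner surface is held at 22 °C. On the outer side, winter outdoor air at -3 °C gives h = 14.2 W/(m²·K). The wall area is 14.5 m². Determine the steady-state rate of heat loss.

Q ≈ 144 W

Series thermal resistances:
R_softwood = L/(kA) = 0.145/(0.126×14.5) = 0.07937 K/W
R_cork board = L/(kA) = 0.07/(0.054×14.5) = 0.0894 K/W
R_outer film = 1/(h_o·A) = 1/(14.2×14.5) = 0.004857 K/W
R_total = 0.1736 K/W
Q = ΔT / R_total = 25 / 0.1736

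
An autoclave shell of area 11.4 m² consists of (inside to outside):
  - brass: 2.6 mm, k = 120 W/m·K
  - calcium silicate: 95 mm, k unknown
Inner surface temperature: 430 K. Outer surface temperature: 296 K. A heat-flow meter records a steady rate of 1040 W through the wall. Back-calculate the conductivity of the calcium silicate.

Treating each layer as a thermal resistance in series:
R_brass = L/(kA) = 0.0026/(120×11.4) = 1.901×10^-6 K/W
Sum of known resistances R_other = 1.901×10^-6 K/W
Total R = ΔT/Q = 134/1040 = 0.1288 K/W
R_calcium silicate = R_total − R_other = 0.1288 K/W
k = L/(R·A) = 0.095/(0.1288×11.4)

k ≈ 0.0647 W/(m·K)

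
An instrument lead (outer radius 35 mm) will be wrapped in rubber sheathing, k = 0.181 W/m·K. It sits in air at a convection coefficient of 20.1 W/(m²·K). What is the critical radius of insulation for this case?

For a cylinder r_cr = k/h = 0.181/20.1
r_cr = 9 mm; since the bare radius (35 mm) is above r_cr, any added insulation will reduce heat loss.

r_cr ≈ 9 mm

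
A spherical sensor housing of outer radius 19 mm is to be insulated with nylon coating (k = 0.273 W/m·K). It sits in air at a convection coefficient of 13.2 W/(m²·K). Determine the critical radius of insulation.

For a sphere r_cr = 2k/h = 2×0.273/13.2
r_cr = 41.4 mm; since the bare radius (19 mm) is below r_cr, adding a thin layer of insulation will *increase* heat loss.

r_cr ≈ 41.4 mm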